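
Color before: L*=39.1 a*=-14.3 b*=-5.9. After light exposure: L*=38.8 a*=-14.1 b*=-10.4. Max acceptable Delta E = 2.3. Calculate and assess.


Delta E = 4.51
Passes: No

dL = -0.3, da = 0.2, db = -4.5
dE = sqrt((-0.3)^2 + (0.2)^2 + (-4.5)^2) = 4.51
Max = 2.3
Passes: No


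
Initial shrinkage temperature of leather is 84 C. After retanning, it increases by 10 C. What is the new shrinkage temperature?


New Ts = 84 + 10 = 94 C


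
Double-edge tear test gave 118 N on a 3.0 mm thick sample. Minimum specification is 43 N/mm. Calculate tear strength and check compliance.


Tear strength = 39.3 N/mm
Compliant: No


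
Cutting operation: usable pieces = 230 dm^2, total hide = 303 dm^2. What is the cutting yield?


Yield = usable / total x 100
Yield = 230 / 303 x 100 = 75.9%


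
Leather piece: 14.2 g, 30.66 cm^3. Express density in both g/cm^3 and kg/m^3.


Density = 14.2 / 30.66 = 0.463 g/cm^3
Convert: 0.463 x 1000 = 463 kg/m^3


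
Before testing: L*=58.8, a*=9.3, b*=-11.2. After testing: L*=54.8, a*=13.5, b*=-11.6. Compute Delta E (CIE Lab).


Delta E = 5.81


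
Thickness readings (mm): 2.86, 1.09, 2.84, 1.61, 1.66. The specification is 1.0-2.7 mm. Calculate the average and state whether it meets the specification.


Sum = 10.06
Average = 10.06 / 5 = 2.01 mm
Specification range: 1.0 to 2.7 mm
Within spec: Yes


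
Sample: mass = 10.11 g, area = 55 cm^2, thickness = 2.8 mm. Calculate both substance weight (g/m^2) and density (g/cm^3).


SW = 10.11 / 55 x 10000 = 1838.2 g/m^2
Volume = 55 x 2.8 / 10 = 15.40 cm^3
Density = 10.11 / 15.40 = 0.656 g/cm^3


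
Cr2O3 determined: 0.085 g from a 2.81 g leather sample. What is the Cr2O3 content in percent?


Cr2O3% = 0.085 / 2.81 x 100
Cr2O3% = 3.02%


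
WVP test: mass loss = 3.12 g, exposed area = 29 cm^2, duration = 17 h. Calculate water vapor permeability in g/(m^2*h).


63.29 g/(m^2*h)

WVP = mass_loss / (area x time) x 10000
WVP = 3.12 / (29 x 17) x 10000
WVP = 3.12 / 493 x 10000 = 63.29 g/(m^2*h)


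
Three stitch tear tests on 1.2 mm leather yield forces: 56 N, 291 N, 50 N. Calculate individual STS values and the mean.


STS1 = 46.7 N/mm
STS2 = 242.5 N/mm
STS3 = 41.7 N/mm
Mean = 110.3 N/mm

STS1 = 56 / 1.2 = 46.7 N/mm
STS2 = 291 / 1.2 = 242.5 N/mm
STS3 = 50 / 1.2 = 41.7 N/mm
Mean = (46.7 + 242.5 + 41.7) / 3 = 110.3 N/mm


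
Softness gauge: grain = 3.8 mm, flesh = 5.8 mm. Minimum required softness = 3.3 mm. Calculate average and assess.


Average = (3.8 + 5.8) / 2 = 4.80 mm
Minimum = 3.3 mm
Meets requirement: Yes


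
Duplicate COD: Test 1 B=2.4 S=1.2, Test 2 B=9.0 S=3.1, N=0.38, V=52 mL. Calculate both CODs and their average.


COD1 = (2.4 - 1.2) x 0.38 x 8000 / 52 = 70.2 mg/L
COD2 = (9.0 - 3.1) x 0.38 x 8000 / 52 = 344.9 mg/L
Average = (70.2 + 344.9) / 2 = 207.6 mg/L


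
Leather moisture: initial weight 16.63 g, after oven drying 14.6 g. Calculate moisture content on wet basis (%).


Moisture = 16.63 - 14.6 = 2.03 g
MC = 2.03 / 16.63 x 100 = 12.2%


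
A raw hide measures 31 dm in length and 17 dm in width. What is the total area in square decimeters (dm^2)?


Area = length x width
Area = 31 x 17 = 527 dm^2


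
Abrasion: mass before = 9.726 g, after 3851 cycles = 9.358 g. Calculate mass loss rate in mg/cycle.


Mass loss = 9.726 - 9.358 = 0.368 g
Rate = 0.368 / 3851 x 1000 = 0.096 mg/cycle


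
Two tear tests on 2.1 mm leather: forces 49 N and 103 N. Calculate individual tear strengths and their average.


Tear 1 = 23.3 N/mm
Tear 2 = 49.0 N/mm
Average = 36.2 N/mm

Tear 1 = 49 / 2.1 = 23.3 N/mm
Tear 2 = 103 / 2.1 = 49.0 N/mm
Average = (23.3 + 49.0) / 2 = 36.2 N/mm


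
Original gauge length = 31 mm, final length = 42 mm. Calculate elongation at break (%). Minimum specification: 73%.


Extension = 42 - 31 = 11 mm
Elongation = 11 / 31 x 100 = 35.5%
Minimum required: 73%
Meets specification: No


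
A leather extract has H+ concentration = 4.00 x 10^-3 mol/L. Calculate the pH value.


pH = 2.40


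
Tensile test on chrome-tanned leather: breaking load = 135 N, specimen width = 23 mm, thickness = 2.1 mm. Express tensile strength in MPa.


2.80 MPa


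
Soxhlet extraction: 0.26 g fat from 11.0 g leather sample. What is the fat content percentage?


2.4%

Fat content = 0.26 / 11.0 x 100
Fat = 2.4%


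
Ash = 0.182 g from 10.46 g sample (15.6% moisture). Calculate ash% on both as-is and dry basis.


As-is ash = 1.74%
Dry-basis ash = 2.06%


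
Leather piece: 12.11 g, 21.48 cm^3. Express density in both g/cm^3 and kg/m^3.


0.564 g/cm^3
564 kg/m^3

Density = 12.11 / 21.48 = 0.564 g/cm^3
Convert: 0.564 x 1000 = 564 kg/m^3


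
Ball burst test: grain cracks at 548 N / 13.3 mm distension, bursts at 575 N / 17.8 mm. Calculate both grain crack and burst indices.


Crack index = 41.2 N/mm
Burst index = 32.3 N/mm

Crack index = 548 / 13.3 = 41.2 N/mm
Burst index = 575 / 17.8 = 32.3 N/mm


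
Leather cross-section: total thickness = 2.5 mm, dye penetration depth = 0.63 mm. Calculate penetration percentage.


Penetration% = 0.63 / 2.5 x 100
Penetration = 25.2%


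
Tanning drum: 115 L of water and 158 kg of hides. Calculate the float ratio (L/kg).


Float ratio = water / hide weight
Ratio = 115 / 158 = 0.7


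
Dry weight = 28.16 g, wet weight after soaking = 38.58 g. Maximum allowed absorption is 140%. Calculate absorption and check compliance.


WA = (38.58 - 28.16) / 28.16 x 100 = 37.0%
Maximum allowed: 140%
Compliant: Yes


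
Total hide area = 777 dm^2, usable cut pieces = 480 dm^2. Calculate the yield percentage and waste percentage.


Yield = 61.8%
Waste = 38.2%

Yield = 480 / 777 x 100 = 61.8%
Waste = 777 - 480 = 297 dm^2
Waste% = 100 - 61.8 = 38.2%


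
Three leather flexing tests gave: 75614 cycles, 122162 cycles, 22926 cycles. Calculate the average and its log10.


Average = (75614 + 122162 + 22926) / 3 = 73567 cycles
log10(73567) = 4.87


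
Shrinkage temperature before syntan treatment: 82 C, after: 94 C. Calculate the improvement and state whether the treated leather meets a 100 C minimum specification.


Improvement = 12 C
Meets 100 C spec: No

Improvement = 94 - 82 = 12 C
Spec check: 94 C >= 100 C? No


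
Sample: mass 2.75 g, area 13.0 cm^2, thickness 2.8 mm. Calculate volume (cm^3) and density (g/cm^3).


Thickness in cm = 2.8 / 10 = 0.28 cm
Volume = 13.0 x 0.28 = 3.640 cm^3
Density = 2.75 / 3.640 = 0.755 g/cm^3


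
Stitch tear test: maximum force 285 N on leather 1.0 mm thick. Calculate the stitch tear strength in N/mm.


Stitch tear strength = force / thickness
STS = 285 / 1.0 = 285.0 N/mm


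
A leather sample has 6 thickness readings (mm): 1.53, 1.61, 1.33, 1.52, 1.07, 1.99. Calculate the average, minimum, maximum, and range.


Sum = 9.05
Average = 9.05 / 6 = 1.51 mm
Minimum = 1.07 mm
Maximum = 1.99 mm
Range = 1.99 - 1.07 = 0.92 mm


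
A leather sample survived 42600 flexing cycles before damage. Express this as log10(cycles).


4.63


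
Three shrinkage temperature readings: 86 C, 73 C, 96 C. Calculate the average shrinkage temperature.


Average = (86 + 73 + 96) / 3
Average = 255 / 3 = 85.0 C


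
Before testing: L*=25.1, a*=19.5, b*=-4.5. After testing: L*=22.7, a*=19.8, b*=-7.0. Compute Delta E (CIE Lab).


dL = 22.7 - 25.1 = -2.4
da = 19.8 - 19.5 = 0.3
db = -7.0 - (-4.5) = -2.5
dE = sqrt((-2.4)^2 + (0.3)^2 + (-2.5)^2) = 3.48


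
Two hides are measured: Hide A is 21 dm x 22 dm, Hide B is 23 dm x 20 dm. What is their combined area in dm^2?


922 dm^2


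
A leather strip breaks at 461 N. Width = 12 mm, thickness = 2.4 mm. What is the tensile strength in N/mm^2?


Cross-sectional area = 12 x 2.4 = 28.8 mm^2
Tensile strength = 461 / 28.8 = 16.01 N/mm^2


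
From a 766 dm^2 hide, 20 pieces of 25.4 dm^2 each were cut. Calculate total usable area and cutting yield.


Usable area = 508.0 dm^2
Yield = 66.3%

Total usable = 20 x 25.4 = 508.0 dm^2
Yield = 508.0 / 766 x 100 = 66.3%


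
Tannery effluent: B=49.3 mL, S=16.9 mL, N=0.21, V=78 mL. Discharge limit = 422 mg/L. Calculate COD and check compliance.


COD = 697.8 mg/L
Compliant: No


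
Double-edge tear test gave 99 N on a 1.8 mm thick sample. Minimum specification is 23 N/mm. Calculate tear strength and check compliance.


Tear strength = 99 / 1.8 = 55.0 N/mm
Required minimum = 23 N/mm
Compliant: Yes


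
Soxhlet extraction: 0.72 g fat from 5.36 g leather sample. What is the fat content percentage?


Fat content = 0.72 / 5.36 x 100
Fat = 13.4%


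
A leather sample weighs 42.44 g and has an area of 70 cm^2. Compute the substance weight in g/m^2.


Substance weight = mass / area x 10000
SW = 42.44 / 70 x 10000
SW = 6062.9 g/m^2


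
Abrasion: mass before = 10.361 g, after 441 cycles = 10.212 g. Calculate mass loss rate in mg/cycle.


0.338 mg/cycle

Mass loss = 10.361 - 10.212 = 0.149 g
Rate = 0.149 / 441 x 1000 = 0.338 mg/cycle


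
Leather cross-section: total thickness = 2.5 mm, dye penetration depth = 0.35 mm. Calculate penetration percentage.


Penetration% = 0.35 / 2.5 x 100
Penetration = 14.0%


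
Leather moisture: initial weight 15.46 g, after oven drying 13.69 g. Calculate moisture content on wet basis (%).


11.4%

Moisture = 15.46 - 13.69 = 1.77 g
MC = 1.77 / 15.46 x 100 = 11.4%


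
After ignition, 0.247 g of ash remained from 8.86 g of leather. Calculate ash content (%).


Ash% = 0.247 / 8.86 x 100
Ash% = 2.79%


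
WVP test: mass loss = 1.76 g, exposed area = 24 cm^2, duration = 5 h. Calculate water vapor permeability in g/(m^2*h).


WVP = mass_loss / (area x time) x 10000
WVP = 1.76 / (24 x 5) x 10000
WVP = 1.76 / 120 x 10000 = 146.67 g/(m^2*h)


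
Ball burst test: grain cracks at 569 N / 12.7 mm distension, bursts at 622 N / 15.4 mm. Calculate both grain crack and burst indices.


Crack index = 569 / 12.7 = 44.8 N/mm
Burst index = 622 / 15.4 = 40.4 N/mm


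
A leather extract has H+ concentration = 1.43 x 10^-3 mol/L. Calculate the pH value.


pH = 2.84

pH = -log10[H+]
pH = -log10(1.43 x 10^-3) = 2.84


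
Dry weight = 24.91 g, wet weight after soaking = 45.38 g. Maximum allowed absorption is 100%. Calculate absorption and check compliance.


Absorption = 82.2%
Compliant: Yes


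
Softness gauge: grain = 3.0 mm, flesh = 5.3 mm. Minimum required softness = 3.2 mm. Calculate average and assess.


Average softness = 4.15 mm
Meets requirement: Yes

Average = (3.0 + 5.3) / 2 = 4.15 mm
Minimum = 3.2 mm
Meets requirement: Yes


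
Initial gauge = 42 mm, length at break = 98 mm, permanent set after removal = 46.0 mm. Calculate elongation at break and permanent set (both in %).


Elongation at break = (98 - 42) / 42 x 100 = 133.3%
Permanent set = (46.0 - 42) / 42 x 100 = 9.5%


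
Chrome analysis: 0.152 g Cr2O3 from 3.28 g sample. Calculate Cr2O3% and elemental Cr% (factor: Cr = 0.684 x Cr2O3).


Cr2O3% = 0.152 / 3.28 x 100 = 4.63%
Cr% = 4.63 x 0.684 = 3.17%


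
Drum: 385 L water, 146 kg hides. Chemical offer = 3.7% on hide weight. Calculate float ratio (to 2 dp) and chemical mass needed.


Float ratio = 2.64
Chemical needed = 5.402 kg

Float ratio = 385 / 146 = 2.64
Chemical = 146 x 3.7 / 100 = 5.402 kg


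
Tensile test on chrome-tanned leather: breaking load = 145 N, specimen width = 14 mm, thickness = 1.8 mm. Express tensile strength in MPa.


5.75 MPa

Cross-section = 14 x 1.8 = 25.2 mm^2
TS = 145 / 25.2 = 5.75 MPa
(1 N/mm^2 = 1 MPa)


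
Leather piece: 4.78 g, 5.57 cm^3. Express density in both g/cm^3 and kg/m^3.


0.858 g/cm^3
858 kg/m^3


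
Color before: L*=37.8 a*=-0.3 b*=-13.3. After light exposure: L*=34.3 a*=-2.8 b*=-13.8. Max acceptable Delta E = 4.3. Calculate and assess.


Delta E = 4.33
Passes: No

dL = -3.5, da = -2.5, db = -0.5
dE = sqrt((-3.5)^2 + (-2.5)^2 + (-0.5)^2) = 4.33
Max = 4.3
Passes: No


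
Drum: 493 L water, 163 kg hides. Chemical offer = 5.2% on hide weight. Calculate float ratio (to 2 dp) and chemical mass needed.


Float ratio = 493 / 163 = 3.02
Chemical = 163 x 5.2 / 100 = 8.476 kg


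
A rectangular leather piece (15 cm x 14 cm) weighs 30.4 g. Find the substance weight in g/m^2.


1447.6 g/m^2

Area = 15 x 14 = 210 cm^2
SW = 30.4 / 210 x 10000 = 1447.6 g/m^2


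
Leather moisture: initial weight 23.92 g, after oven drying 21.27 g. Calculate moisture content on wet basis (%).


11.1%

Moisture = 23.92 - 21.27 = 2.65 g
MC = 2.65 / 23.92 x 100 = 11.1%


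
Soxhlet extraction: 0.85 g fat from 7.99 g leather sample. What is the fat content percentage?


Fat content = 0.85 / 7.99 x 100
Fat = 10.6%


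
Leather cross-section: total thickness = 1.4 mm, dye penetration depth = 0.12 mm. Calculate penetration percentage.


Penetration% = 0.12 / 1.4 x 100
Penetration = 8.6%


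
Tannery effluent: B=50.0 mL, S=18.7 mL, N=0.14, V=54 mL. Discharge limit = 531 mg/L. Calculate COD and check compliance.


COD = (50.0 - 18.7) x 0.14 x 8000 / 54 = 649.2 mg/L
Limit: 531 mg/L
Compliant: No


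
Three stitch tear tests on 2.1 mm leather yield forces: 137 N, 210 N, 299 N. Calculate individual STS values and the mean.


STS1 = 137 / 2.1 = 65.2 N/mm
STS2 = 210 / 2.1 = 100.0 N/mm
STS3 = 299 / 2.1 = 142.4 N/mm
Mean = (65.2 + 100.0 + 142.4) / 3 = 102.5 N/mm


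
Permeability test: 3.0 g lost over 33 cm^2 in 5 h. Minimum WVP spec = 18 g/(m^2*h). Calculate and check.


WVP = 3.0 / (33 x 5) x 10000 = 181.82 g/(m^2*h)
Minimum: 18 g/(m^2*h)
Meets spec: Yes


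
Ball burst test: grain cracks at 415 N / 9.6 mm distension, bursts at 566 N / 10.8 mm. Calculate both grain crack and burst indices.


Crack index = 415 / 9.6 = 43.2 N/mm
Burst index = 566 / 10.8 = 52.4 N/mm


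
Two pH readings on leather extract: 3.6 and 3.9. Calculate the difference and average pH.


Difference = 0.3
Average pH = 3.75


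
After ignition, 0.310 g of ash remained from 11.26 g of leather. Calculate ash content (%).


2.75%


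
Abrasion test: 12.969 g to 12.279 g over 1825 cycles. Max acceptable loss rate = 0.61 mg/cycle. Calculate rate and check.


Loss = 12.969 - 12.279 = 0.690 g
Rate = 0.690 g / 1825 cycles x 1000 = 0.378 mg/cycle
Max = 0.61 mg/cycle
Passes: Yes


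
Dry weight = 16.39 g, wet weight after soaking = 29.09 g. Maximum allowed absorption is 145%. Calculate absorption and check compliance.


Absorption = 77.5%
Compliant: Yes

WA = (29.09 - 16.39) / 16.39 x 100 = 77.5%
Maximum allowed: 145%
Compliant: Yes


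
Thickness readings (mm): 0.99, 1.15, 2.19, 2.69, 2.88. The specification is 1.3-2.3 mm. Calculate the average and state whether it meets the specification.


Average = 1.98 mm
Within specification: Yes


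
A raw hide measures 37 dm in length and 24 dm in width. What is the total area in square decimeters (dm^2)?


888 dm^2


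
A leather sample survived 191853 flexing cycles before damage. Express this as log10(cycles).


log10(191853) = 5.28


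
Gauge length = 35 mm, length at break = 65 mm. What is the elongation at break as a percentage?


85.7%


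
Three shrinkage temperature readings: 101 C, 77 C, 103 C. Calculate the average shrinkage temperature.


Average = (101 + 77 + 103) / 3
Average = 281 / 3 = 93.7 C


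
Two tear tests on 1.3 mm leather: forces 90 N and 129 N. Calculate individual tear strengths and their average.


Tear 1 = 90 / 1.3 = 69.2 N/mm
Tear 2 = 129 / 1.3 = 99.2 N/mm
Average = (69.2 + 99.2) / 2 = 84.2 N/mm


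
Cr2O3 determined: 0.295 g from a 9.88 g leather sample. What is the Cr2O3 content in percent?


2.99%

Cr2O3% = 0.295 / 9.88 x 100
Cr2O3% = 2.99%


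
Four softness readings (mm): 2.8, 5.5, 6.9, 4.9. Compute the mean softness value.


Sum = 2.8 + 5.5 + 6.9 + 4.9
Mean = 20.1 / 4 = 5.03 mm


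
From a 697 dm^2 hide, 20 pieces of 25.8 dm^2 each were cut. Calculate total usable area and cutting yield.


Usable area = 516.0 dm^2
Yield = 74.0%


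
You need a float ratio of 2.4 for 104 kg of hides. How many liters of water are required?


249.6 L

Water = hide weight x target ratio
Water = 104 x 2.4 = 249.6 L


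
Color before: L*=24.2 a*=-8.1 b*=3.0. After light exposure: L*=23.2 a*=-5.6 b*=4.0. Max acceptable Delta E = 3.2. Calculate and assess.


dL = -1.0, da = 2.5, db = 1.0
dE = sqrt((-1.0)^2 + (2.5)^2 + (1.0)^2) = 2.87
Max = 3.2
Passes: Yes


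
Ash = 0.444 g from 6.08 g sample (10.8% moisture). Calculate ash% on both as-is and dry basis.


As-is ash% = 0.444 / 6.08 x 100 = 7.30%
Dry mass = 6.08 x (100 - 10.8) / 100 = 5.42336 g
Dry-basis ash% = 0.444 / 5.42336 x 100 = 8.19%


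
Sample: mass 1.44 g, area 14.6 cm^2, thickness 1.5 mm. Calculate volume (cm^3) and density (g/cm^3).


Thickness in cm = 1.5 / 10 = 0.15 cm
Volume = 14.6 x 0.15 = 2.190 cm^3
Density = 1.44 / 2.190 = 0.658 g/cm^3


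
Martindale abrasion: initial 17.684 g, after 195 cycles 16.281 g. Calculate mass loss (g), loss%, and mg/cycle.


Loss = 17.684 - 16.281 = 1.403 g
Loss% = 1.403 / 17.684 x 100 = 7.93%
Rate = 1.403 / 195 x 1000 = 7.195 mg/cycle


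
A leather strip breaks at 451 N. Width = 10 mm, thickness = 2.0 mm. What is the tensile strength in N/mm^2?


Cross-sectional area = 10 x 2.0 = 20.0 mm^2
Tensile strength = 451 / 20.0 = 22.55 N/mm^2


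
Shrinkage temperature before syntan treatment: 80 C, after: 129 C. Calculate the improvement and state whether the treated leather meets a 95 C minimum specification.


Improvement = 49 C
Meets 95 C spec: Yes

Improvement = 129 - 80 = 49 C
Spec check: 129 C >= 95 C? Yes


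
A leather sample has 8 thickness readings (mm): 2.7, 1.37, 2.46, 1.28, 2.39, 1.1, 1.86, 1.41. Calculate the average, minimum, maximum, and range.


Average = 1.82 mm
Min = 1.1 mm
Max = 2.7 mm
Range = 1.60 mm

Sum = 14.57
Average = 14.57 / 8 = 1.82 mm
Minimum = 1.1 mm
Maximum = 2.7 mm
Range = 2.7 - 1.1 = 1.60 mm


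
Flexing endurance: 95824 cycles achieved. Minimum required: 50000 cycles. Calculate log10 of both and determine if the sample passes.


Achieved: log10 = 4.98
Required: log10 = 4.70
Passes: Yes


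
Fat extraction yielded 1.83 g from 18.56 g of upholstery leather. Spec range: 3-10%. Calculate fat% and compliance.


Fat content = 9.9%
Compliant: Yes


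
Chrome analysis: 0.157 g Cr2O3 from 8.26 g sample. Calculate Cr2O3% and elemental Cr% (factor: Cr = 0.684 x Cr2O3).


Cr2O3 = 1.90%
Cr = 1.30%

Cr2O3% = 0.157 / 8.26 x 100 = 1.90%
Cr% = 1.90 x 0.684 = 1.30%


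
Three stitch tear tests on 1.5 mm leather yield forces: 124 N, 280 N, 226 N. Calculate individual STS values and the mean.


STS1 = 124 / 1.5 = 82.7 N/mm
STS2 = 280 / 1.5 = 186.7 N/mm
STS3 = 226 / 1.5 = 150.7 N/mm
Mean = (82.7 + 186.7 + 150.7) / 3 = 140.0 N/mm


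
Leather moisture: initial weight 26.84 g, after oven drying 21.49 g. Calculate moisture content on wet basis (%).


19.9%


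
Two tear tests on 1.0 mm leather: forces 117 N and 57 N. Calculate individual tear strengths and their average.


Tear 1 = 117 / 1.0 = 117.0 N/mm
Tear 2 = 57 / 1.0 = 57.0 N/mm
Average = (117.0 + 57.0) / 2 = 87.0 N/mm


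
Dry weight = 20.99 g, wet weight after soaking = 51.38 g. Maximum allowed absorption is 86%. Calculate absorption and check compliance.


Absorption = 144.8%
Compliant: No

WA = (51.38 - 20.99) / 20.99 x 100 = 144.8%
Maximum allowed: 86%
Compliant: No


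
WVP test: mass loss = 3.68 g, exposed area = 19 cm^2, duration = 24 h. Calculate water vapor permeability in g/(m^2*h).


80.70 g/(m^2*h)


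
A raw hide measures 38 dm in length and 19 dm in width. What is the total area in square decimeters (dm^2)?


722 dm^2


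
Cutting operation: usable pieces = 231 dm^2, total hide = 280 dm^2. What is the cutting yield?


Yield = usable / total x 100
Yield = 231 / 280 x 100 = 82.5%


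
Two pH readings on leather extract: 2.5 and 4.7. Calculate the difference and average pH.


Difference = 2.2
Average pH = 3.60

Difference = |2.5 - 4.7| = 2.2
Average = (2.5 + 4.7) / 2 = 3.60


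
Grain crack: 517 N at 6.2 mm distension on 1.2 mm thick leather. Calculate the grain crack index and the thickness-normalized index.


Crack index = 83.4 N/mm
Normalized index = 69.5 N/mm per mm

Crack index = 517 / 6.2 = 83.4 N/mm
Normalized = 83.4 / 1.2 = 69.5 N/mm per mm


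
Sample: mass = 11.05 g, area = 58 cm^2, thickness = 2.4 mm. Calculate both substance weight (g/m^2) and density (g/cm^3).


Substance weight = 1905.2 g/m^2
Density = 0.794 g/cm^3


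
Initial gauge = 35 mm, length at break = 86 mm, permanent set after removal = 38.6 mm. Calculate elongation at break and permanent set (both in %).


Elongation at break = (86 - 35) / 35 x 100 = 145.7%
Permanent set = (38.6 - 35) / 35 x 100 = 10.3%


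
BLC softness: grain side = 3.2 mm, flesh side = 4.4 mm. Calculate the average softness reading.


3.80 mm


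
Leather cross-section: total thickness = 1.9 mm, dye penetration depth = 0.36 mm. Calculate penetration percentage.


18.9%

Penetration% = 0.36 / 1.9 x 100
Penetration = 18.9%


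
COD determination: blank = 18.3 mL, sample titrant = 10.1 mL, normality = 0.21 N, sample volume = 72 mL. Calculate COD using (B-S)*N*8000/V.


191.3 mg/L

COD = (18.3 - 10.1) x 0.21 x 8000 / 72
COD = 8.2 x 0.21 x 8000 / 72
COD = 191.3 mg/L


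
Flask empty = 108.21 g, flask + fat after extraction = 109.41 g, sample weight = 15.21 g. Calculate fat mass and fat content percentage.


Fat mass = 109.41 - 108.21 = 1.20 g
Fat% = 1.20 / 15.21 x 100 = 7.9%


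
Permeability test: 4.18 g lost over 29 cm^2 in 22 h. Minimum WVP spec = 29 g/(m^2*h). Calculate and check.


WVP = 4.18 / (29 x 22) x 10000 = 65.52 g/(m^2*h)
Minimum: 29 g/(m^2*h)
Meets spec: Yes


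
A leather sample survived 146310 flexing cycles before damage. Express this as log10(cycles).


5.17


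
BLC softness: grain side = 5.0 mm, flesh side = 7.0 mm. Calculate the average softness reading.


Average = (5.0 + 7.0) / 2
Average = 6.00 mm


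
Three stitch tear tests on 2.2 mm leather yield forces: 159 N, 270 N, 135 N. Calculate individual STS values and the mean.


STS1 = 72.3 N/mm
STS2 = 122.7 N/mm
STS3 = 61.4 N/mm
Mean = 85.5 N/mm

STS1 = 159 / 2.2 = 72.3 N/mm
STS2 = 270 / 2.2 = 122.7 N/mm
STS3 = 135 / 2.2 = 61.4 N/mm
Mean = (72.3 + 122.7 + 61.4) / 3 = 85.5 N/mm


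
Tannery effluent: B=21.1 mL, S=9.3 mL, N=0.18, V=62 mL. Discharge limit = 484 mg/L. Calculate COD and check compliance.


COD = (21.1 - 9.3) x 0.18 x 8000 / 62 = 274.1 mg/L
Limit: 484 mg/L
Compliant: Yes


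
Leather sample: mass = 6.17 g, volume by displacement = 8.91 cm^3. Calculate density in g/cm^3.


0.692 g/cm^3

Density = mass / volume
Density = 6.17 / 8.91 = 0.692 g/cm^3


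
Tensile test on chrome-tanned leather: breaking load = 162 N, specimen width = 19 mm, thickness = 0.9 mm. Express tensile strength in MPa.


9.47 MPa

Cross-section = 19 x 0.9 = 17.1 mm^2
TS = 162 / 17.1 = 9.47 MPa
(1 N/mm^2 = 1 MPa)


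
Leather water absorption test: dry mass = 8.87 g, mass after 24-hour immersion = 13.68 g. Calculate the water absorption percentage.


Water absorbed = 13.68 - 8.87 = 4.81 g
WA% = 4.81 / 8.87 x 100 = 54.2%


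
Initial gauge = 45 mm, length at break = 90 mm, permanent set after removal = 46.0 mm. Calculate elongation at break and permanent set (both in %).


Elongation at break = 100.0%
Permanent set = 2.2%


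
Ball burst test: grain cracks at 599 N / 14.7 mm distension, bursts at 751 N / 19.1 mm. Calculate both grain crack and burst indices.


Crack index = 40.7 N/mm
Burst index = 39.3 N/mm

Crack index = 599 / 14.7 = 40.7 N/mm
Burst index = 751 / 19.1 = 39.3 N/mm


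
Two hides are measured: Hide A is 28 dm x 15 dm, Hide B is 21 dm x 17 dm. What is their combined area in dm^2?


777 dm^2


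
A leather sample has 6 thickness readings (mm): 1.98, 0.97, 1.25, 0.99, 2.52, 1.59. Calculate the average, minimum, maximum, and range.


Sum = 9.30
Average = 9.30 / 6 = 1.55 mm
Minimum = 0.97 mm
Maximum = 2.52 mm
Range = 2.52 - 0.97 = 1.55 mm


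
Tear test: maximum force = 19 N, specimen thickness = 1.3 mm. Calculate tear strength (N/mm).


Tear strength = force / thickness
Tear = 19 / 1.3 = 14.6 N/mm


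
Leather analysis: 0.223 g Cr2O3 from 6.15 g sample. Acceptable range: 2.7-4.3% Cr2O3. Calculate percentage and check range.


Cr2O3% = 0.223 / 6.15 x 100 = 3.63%
Acceptable range: 2.7 to 4.3%
Within range: Yes


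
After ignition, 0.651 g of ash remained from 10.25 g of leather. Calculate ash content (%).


Ash% = 0.651 / 10.25 x 100
Ash% = 6.35%


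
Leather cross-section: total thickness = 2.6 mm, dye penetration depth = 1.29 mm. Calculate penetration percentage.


Penetration% = 1.29 / 2.6 x 100
Penetration = 49.6%


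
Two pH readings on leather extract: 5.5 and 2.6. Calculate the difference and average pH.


Difference = 2.9
Average pH = 4.05

Difference = |5.5 - 2.6| = 2.9
Average = (5.5 + 2.6) / 2 = 4.05


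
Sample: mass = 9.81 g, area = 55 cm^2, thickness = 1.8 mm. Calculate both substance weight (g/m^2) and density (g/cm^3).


Substance weight = 1783.6 g/m^2
Density = 0.991 g/cm^3

SW = 9.81 / 55 x 10000 = 1783.6 g/m^2
Volume = 55 x 1.8 / 10 = 9.90 cm^3
Density = 9.81 / 9.90 = 0.991 g/cm^3


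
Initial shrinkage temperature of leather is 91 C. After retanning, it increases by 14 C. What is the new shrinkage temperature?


New Ts = 91 + 14 = 105 C


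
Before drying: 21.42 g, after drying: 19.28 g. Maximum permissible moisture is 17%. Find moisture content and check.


MC = (21.42 - 19.28) / 21.42 x 100 = 10.0%
Maximum: 17%
Acceptable: Yes


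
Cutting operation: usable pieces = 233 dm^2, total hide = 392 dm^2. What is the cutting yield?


Yield = usable / total x 100
Yield = 233 / 392 x 100 = 59.4%


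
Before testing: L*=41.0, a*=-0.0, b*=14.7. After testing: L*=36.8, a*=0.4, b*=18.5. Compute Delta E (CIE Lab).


Delta E = 5.68

dL = 36.8 - 41.0 = -4.2
da = 0.4 - (-0.0) = 0.4
db = 18.5 - 14.7 = 3.8
dE = sqrt((-4.2)^2 + (0.4)^2 + (3.8)^2) = 5.68


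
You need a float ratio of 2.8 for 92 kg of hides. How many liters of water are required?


Water = hide weight x target ratio
Water = 92 x 2.8 = 257.6 L


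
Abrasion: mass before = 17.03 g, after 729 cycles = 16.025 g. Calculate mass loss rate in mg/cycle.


Mass loss = 17.03 - 16.025 = 1.005 g
Rate = 1.005 / 729 x 1000 = 1.379 mg/cycle


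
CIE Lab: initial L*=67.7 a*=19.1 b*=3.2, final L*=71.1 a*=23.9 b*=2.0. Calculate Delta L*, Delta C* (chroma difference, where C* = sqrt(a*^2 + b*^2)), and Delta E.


Delta L* = 71.1 - 67.7 = 3.4
C1* = sqrt((19.1)^2 + (3.2)^2) = 19.366
C2* = sqrt((23.9)^2 + (2.0)^2) = 23.984
Delta C* = 23.984 - 19.366 = 4.62
Delta E = sqrt((3.4)^2 + (4.8)^2 + (-1.2)^2) = 6.00


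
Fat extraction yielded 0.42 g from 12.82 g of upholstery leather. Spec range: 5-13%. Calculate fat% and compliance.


Fat% = 0.42 / 12.82 x 100 = 3.3%
Spec range: 5-13%
Compliant: No


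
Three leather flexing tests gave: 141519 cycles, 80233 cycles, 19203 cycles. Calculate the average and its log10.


Average = (141519 + 80233 + 19203) / 3 = 80318 cycles
log10(80318) = 4.90


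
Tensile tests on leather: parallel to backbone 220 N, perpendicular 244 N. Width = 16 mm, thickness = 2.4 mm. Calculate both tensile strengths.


Parallel = 5.73 N/mm^2
Perpendicular = 6.35 N/mm^2

Area = 16 x 2.4 = 38.4 mm^2
TS (parallel) = 220 / 38.4 = 5.73 N/mm^2
TS (perpendicular) = 244 / 38.4 = 6.35 N/mm^2


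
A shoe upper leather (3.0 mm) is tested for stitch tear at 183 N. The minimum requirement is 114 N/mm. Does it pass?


STS = 183 / 3.0 = 61.0 N/mm
Minimum required: 114 N/mm
Passes: No


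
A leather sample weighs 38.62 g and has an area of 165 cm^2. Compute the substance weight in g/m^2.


Substance weight = mass / area x 10000
SW = 38.62 / 165 x 10000
SW = 2340.6 g/m^2


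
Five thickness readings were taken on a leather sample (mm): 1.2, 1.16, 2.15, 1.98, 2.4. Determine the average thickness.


Sum = 1.2 + 1.16 + 2.15 + 1.98 + 2.4 = 8.89
Average = 8.89 / 5 = 1.78 mm


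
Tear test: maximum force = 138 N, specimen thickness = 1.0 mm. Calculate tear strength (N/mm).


Tear strength = force / thickness
Tear = 138 / 1.0 = 138.0 N/mm


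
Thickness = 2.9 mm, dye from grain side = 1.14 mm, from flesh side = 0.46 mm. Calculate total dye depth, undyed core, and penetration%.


Total dyed = 1.60 mm
Undyed core = 1.30 mm
Penetration = 55.2%


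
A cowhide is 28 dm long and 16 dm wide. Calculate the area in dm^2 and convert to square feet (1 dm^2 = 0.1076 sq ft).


448 dm^2
48.20 sq ft

Area = 28 x 16 = 448 dm^2
Conversion: 448 x 0.1076 = 48.20 sq ft


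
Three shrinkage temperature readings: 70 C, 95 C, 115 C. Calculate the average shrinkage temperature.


Average = (70 + 95 + 115) / 3
Average = 280 / 3 = 93.3 C


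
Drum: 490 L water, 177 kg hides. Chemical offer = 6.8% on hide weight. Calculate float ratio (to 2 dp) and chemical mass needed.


Float ratio = 2.77
Chemical needed = 12.036 kg


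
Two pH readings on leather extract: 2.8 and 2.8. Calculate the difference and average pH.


Difference = 0.0
Average pH = 2.80

Difference = |2.8 - 2.8| = 0.0
Average = (2.8 + 2.8) / 2 = 2.80


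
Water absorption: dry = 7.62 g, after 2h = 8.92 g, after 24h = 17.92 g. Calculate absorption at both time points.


2h absorption = 17.1%
24h absorption = 135.2%

WA (2h) = (8.92 - 7.62) / 7.62 x 100 = 17.1%
WA (24h) = (17.92 - 7.62) / 7.62 x 100 = 135.2%


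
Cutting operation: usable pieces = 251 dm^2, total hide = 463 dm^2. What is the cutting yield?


54.2%

Yield = usable / total x 100
Yield = 251 / 463 x 100 = 54.2%


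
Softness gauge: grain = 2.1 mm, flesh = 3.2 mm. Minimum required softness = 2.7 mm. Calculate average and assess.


Average = (2.1 + 3.2) / 2 = 2.65 mm
Minimum = 2.7 mm
Meets requirement: No


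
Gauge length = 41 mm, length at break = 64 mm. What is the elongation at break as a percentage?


Extension = 64 - 41 = 23 mm
Elongation = 23 / 41 x 100 = 56.1%


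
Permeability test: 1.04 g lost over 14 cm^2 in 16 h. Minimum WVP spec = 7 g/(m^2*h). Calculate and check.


WVP = 1.04 / (14 x 16) x 10000 = 46.43 g/(m^2*h)
Minimum: 7 g/(m^2*h)
Meets spec: Yes


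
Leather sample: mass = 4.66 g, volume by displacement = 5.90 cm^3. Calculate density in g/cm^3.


Density = mass / volume
Density = 4.66 / 5.90 = 0.790 g/cm^3


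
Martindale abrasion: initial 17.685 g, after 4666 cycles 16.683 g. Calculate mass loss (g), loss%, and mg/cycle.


Mass loss = 1.002 g
Loss = 5.67%
Rate = 0.215 mg/cycle

Loss = 17.685 - 16.683 = 1.002 g
Loss% = 1.002 / 17.685 x 100 = 5.67%
Rate = 1.002 / 4666 x 1000 = 0.215 mg/cycle


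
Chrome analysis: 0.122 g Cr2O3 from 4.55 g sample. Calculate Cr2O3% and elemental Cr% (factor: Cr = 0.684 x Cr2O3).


Cr2O3 = 2.68%
Cr = 1.83%

Cr2O3% = 0.122 / 4.55 x 100 = 2.68%
Cr% = 2.68 x 0.684 = 1.83%


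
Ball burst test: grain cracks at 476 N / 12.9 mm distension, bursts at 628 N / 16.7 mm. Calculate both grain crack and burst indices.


Crack index = 36.9 N/mm
Burst index = 37.6 N/mm

Crack index = 476 / 12.9 = 36.9 N/mm
Burst index = 628 / 16.7 = 37.6 N/mm


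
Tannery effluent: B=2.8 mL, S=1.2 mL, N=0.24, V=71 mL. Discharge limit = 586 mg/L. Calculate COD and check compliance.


COD = 43.3 mg/L
Compliant: Yes


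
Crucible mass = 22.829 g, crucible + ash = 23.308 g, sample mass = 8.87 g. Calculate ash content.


Ash mass = 23.308 - 22.829 = 0.479 g
Ash% = 0.479 / 8.87 x 100 = 5.40%


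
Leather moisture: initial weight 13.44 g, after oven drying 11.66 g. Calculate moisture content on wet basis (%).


Moisture = 13.44 - 11.66 = 1.78 g
MC = 1.78 / 13.44 x 100 = 13.2%


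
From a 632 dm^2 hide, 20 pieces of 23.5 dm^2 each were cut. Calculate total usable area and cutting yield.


Total usable = 20 x 23.5 = 470.0 dm^2
Yield = 470.0 / 632 x 100 = 74.4%


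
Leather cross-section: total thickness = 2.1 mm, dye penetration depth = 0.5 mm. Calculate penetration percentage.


23.8%


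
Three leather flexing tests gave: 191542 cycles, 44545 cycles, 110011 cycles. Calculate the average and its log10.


Average = (191542 + 44545 + 110011) / 3 = 115366 cycles
log10(115366) = 5.06


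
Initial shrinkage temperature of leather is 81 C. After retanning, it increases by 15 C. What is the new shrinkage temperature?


New Ts = 81 + 15 = 96 C


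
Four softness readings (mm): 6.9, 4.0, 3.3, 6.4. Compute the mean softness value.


5.15 mm

Sum = 6.9 + 4.0 + 3.3 + 6.4
Mean = 20.6 / 4 = 5.15 mm


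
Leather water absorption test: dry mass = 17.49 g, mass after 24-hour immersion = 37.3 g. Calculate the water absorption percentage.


Water absorbed = 37.3 - 17.49 = 19.81 g
WA% = 19.81 / 17.49 x 100 = 113.3%


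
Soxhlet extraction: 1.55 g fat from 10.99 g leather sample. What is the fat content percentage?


14.1%


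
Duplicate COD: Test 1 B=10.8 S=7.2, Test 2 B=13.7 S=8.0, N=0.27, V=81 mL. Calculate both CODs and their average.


COD1 = 96.0 mg/L
COD2 = 152.0 mg/L
Average = 124.0 mg/L


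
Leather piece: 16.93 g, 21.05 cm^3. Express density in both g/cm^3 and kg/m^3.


Density = 16.93 / 21.05 = 0.804 g/cm^3
Convert: 0.804 x 1000 = 804 kg/m^3


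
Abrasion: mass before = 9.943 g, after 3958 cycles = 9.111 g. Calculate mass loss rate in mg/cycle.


Mass loss = 9.943 - 9.111 = 0.832 g
Rate = 0.832 / 3958 x 1000 = 0.210 mg/cycle


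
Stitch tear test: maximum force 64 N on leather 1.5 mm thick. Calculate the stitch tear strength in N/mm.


42.7 N/mm


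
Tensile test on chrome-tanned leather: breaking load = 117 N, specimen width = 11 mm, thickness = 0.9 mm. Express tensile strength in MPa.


Cross-section = 11 x 0.9 = 9.9 mm^2
TS = 117 / 9.9 = 11.82 MPa
(1 N/mm^2 = 1 MPa)


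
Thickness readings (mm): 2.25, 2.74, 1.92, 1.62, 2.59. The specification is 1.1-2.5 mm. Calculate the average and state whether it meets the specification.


Sum = 11.12
Average = 11.12 / 5 = 2.22 mm
Specification range: 1.1 to 2.5 mm
Within spec: Yes


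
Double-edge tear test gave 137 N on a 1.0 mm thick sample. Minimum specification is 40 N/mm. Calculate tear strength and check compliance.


Tear strength = 137 / 1.0 = 137.0 N/mm
Required minimum = 40 N/mm
Compliant: Yes


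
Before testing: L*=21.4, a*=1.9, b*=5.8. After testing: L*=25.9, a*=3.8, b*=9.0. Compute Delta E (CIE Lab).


Delta E = 5.84


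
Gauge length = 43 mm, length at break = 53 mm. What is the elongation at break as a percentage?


Extension = 53 - 43 = 10 mm
Elongation = 10 / 43 x 100 = 23.3%


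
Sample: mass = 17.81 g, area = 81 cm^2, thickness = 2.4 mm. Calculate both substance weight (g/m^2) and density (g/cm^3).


Substance weight = 2198.8 g/m^2
Density = 0.916 g/cm^3


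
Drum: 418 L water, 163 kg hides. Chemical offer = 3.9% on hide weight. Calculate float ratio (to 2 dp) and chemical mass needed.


Float ratio = 2.56
Chemical needed = 6.357 kg

Float ratio = 418 / 163 = 2.56
Chemical = 163 x 3.9 / 100 = 6.357 kg


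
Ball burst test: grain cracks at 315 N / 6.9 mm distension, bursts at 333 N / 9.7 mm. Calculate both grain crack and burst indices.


Crack index = 45.7 N/mm
Burst index = 34.3 N/mm

Crack index = 315 / 6.9 = 45.7 N/mm
Burst index = 333 / 9.7 = 34.3 N/mm


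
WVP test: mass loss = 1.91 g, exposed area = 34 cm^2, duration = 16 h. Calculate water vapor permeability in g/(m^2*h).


35.11 g/(m^2*h)

WVP = mass_loss / (area x time) x 10000
WVP = 1.91 / (34 x 16) x 10000
WVP = 1.91 / 544 x 10000 = 35.11 g/(m^2*h)


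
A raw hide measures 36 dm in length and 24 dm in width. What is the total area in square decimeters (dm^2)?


Area = length x width
Area = 36 x 24 = 864 dm^2


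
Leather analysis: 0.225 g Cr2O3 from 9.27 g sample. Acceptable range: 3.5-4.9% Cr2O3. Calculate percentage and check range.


Cr2O3% = 0.225 / 9.27 x 100 = 2.43%
Acceptable range: 3.5 to 4.9%
Within range: No


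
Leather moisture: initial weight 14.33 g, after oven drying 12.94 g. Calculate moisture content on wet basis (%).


Moisture = 14.33 - 12.94 = 1.39 g
MC = 1.39 / 14.33 x 100 = 9.7%


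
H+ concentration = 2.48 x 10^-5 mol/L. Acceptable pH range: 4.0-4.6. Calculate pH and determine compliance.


pH = 4.61
Compliant: No


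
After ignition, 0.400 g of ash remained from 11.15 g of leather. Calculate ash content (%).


3.59%

Ash% = 0.400 / 11.15 x 100
Ash% = 3.59%


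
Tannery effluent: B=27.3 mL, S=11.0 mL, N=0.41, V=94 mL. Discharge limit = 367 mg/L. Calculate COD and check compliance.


COD = (27.3 - 11.0) x 0.41 x 8000 / 94 = 568.8 mg/L
Limit: 367 mg/L
Compliant: No


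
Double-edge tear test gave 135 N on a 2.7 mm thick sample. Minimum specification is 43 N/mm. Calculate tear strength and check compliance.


Tear strength = 135 / 2.7 = 50.0 N/mm
Required minimum = 43 N/mm
Compliant: Yes


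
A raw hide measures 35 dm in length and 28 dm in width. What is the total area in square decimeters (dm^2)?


980 dm^2


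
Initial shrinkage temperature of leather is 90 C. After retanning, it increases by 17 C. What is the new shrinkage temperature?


New Ts = 90 + 17 = 107 C


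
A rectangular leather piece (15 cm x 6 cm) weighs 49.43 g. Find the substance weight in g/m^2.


5492.2 g/m^2

Area = 15 x 6 = 90 cm^2
SW = 49.43 / 90 x 10000 = 5492.2 g/m^2


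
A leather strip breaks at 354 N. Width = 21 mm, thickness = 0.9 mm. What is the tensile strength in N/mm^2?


Cross-sectional area = 21 x 0.9 = 18.9 mm^2
Tensile strength = 354 / 18.9 = 18.73 N/mm^2


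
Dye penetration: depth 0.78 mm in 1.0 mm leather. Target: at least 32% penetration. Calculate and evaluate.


Penetration = 0.78 / 1.0 x 100 = 78.0%
Target: 32%
Meets target: Yes


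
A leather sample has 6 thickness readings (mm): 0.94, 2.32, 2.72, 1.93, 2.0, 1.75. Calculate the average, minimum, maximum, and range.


Average = 1.94 mm
Min = 0.94 mm
Max = 2.72 mm
Range = 1.78 mm

Sum = 11.66
Average = 11.66 / 6 = 1.94 mm
Minimum = 0.94 mm
Maximum = 2.72 mm
Range = 2.72 - 0.94 = 1.78 mm


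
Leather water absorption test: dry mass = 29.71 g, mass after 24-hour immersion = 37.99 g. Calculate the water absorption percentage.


Water absorbed = 37.99 - 29.71 = 8.28 g
WA% = 8.28 / 29.71 x 100 = 27.9%


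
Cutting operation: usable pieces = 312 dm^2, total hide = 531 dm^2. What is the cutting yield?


58.8%

Yield = usable / total x 100
Yield = 312 / 531 x 100 = 58.8%


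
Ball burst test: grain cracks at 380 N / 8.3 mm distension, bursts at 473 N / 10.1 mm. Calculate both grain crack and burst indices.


Crack index = 380 / 8.3 = 45.8 N/mm
Burst index = 473 / 10.1 = 46.8 N/mm


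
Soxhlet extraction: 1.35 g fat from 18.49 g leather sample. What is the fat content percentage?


7.3%

Fat content = 1.35 / 18.49 x 100
Fat = 7.3%


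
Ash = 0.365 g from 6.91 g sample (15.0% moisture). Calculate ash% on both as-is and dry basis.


As-is ash% = 0.365 / 6.91 x 100 = 5.28%
Dry mass = 6.91 x (100 - 15.0) / 100 = 5.8735 g
Dry-basis ash% = 0.365 / 5.8735 x 100 = 6.21%


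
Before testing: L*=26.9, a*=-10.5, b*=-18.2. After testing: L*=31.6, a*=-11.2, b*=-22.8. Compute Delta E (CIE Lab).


Delta E = 6.61


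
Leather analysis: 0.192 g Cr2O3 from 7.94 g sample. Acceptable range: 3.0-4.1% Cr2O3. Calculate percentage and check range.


Cr2O3 = 2.42%
Within range: No


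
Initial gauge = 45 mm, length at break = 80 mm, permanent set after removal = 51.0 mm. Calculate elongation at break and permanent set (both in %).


Elongation at break = 77.8%
Permanent set = 13.3%

Elongation at break = (80 - 45) / 45 x 100 = 77.8%
Permanent set = (51.0 - 45) / 45 x 100 = 13.3%
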